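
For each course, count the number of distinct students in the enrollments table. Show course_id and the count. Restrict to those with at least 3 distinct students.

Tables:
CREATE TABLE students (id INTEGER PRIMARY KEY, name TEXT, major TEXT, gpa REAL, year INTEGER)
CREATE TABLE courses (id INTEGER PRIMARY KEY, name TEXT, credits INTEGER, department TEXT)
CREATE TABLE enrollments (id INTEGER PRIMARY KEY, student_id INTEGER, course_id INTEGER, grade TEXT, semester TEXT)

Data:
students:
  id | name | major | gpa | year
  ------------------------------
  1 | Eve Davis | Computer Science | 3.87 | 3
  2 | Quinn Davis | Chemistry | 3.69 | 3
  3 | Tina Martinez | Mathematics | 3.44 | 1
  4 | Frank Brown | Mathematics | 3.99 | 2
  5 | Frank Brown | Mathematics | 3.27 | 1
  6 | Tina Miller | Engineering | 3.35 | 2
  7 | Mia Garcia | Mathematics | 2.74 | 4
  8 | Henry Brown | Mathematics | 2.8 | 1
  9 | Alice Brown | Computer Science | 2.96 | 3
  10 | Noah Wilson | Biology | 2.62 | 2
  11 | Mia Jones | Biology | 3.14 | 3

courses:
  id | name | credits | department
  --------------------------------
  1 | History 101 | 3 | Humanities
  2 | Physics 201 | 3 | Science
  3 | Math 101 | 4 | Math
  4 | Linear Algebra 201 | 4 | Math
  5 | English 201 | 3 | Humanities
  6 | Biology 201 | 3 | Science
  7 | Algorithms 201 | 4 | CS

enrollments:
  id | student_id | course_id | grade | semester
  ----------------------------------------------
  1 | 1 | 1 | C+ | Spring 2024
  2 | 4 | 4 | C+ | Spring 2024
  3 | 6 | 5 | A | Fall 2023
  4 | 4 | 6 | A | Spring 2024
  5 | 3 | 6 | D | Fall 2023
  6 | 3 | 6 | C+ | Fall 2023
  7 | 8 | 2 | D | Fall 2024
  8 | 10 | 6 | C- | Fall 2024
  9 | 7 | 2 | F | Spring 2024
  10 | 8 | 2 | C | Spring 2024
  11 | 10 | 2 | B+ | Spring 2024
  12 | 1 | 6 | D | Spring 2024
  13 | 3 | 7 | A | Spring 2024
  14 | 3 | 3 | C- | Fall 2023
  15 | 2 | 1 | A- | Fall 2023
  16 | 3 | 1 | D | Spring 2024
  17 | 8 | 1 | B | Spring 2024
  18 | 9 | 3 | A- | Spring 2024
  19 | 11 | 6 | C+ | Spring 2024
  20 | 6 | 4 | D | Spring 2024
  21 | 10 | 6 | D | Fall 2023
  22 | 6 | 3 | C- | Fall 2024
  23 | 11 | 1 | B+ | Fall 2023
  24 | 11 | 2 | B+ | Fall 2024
SELECT course_id, COUNT(DISTINCT student_id) AS distinct_student_count FROM enrollments GROUP BY course_id HAVING COUNT(DISTINCT student_id) >= 3

Execution result:
course_id | distinct_student_count
1 | 5
2 | 4
3 | 3
6 | 5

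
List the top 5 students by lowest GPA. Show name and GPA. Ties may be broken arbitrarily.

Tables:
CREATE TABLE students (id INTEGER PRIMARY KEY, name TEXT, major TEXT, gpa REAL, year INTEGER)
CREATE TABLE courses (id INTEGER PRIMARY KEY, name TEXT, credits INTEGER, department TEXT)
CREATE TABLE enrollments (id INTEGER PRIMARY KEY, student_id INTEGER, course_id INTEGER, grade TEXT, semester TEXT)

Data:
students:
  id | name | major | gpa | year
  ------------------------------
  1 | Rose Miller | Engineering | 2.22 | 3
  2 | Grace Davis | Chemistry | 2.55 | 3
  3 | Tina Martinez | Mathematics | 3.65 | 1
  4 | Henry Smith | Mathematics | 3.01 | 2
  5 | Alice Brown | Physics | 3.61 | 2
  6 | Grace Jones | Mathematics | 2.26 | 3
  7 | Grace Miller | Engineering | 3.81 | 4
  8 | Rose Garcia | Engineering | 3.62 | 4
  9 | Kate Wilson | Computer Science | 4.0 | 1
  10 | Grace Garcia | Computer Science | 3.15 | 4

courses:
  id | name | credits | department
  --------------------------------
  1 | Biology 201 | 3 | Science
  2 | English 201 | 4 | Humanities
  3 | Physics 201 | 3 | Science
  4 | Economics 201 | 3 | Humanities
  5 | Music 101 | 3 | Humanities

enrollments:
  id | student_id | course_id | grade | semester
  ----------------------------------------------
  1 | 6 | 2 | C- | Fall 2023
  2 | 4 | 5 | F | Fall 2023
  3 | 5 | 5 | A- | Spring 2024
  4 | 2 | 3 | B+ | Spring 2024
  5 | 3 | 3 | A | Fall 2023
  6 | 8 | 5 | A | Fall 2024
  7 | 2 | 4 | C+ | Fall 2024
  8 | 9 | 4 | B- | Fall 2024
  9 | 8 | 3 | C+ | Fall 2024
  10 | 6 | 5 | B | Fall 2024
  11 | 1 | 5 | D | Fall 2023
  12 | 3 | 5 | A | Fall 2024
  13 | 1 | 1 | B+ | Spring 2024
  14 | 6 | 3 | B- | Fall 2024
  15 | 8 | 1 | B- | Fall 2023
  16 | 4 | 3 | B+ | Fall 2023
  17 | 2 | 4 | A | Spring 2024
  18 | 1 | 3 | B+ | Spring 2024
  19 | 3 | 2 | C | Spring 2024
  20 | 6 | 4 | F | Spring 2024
SELECT name, gpa FROM students ORDER BY gpa ASC LIMIT 5

Execution result:
name | gpa
Rose Miller | 2.22
Grace Jones | 2.26
Grace Davis | 2.55
Henry Smith | 3.01
Grace Garcia | 3.15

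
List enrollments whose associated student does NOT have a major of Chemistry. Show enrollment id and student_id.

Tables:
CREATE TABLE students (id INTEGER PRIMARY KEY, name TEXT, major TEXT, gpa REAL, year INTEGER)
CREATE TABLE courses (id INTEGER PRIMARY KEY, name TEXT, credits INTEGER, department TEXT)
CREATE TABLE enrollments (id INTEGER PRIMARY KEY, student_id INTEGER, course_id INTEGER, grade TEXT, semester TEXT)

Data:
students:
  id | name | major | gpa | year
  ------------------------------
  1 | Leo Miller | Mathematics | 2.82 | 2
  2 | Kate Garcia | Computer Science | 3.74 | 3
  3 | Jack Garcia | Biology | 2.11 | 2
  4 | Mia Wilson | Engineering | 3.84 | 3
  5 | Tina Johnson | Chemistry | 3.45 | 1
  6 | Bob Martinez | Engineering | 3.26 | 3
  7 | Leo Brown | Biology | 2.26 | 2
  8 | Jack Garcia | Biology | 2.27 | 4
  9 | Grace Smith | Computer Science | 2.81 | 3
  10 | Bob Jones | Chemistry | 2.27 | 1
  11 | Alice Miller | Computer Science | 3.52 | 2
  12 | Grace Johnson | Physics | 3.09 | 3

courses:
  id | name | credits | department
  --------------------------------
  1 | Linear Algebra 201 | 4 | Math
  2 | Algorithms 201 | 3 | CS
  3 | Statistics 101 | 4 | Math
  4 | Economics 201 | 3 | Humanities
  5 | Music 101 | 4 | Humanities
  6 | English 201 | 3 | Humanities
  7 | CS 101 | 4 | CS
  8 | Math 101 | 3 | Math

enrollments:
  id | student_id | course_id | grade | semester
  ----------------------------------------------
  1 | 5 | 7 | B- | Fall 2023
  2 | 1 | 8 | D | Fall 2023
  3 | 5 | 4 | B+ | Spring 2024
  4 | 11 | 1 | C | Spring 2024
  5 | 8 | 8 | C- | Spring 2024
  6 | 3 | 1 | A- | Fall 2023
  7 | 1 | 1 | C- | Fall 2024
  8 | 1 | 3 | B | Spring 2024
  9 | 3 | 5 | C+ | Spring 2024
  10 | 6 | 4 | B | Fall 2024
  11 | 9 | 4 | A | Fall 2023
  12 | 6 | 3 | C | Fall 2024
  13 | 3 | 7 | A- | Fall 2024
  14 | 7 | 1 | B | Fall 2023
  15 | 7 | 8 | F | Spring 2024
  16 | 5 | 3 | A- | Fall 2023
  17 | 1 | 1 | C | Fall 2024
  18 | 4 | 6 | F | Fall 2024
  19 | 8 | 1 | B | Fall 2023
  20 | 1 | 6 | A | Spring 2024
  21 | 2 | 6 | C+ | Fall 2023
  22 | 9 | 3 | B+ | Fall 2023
SELECT id, student_id FROM enrollments WHERE student_id NOT IN (SELECT id FROM students WHERE major = 'Chemistry')

Execution result:
id | student_id
2 | 1
4 | 11
5 | 8
6 | 3
7 | 1
8 | 1
9 | 3
10 | 6
11 | 9
12 | 6
13 | 3
14 | 7
15 | 7
17 | 1
18 | 4
19 | 8
20 | 1
21 | 2
22 | 9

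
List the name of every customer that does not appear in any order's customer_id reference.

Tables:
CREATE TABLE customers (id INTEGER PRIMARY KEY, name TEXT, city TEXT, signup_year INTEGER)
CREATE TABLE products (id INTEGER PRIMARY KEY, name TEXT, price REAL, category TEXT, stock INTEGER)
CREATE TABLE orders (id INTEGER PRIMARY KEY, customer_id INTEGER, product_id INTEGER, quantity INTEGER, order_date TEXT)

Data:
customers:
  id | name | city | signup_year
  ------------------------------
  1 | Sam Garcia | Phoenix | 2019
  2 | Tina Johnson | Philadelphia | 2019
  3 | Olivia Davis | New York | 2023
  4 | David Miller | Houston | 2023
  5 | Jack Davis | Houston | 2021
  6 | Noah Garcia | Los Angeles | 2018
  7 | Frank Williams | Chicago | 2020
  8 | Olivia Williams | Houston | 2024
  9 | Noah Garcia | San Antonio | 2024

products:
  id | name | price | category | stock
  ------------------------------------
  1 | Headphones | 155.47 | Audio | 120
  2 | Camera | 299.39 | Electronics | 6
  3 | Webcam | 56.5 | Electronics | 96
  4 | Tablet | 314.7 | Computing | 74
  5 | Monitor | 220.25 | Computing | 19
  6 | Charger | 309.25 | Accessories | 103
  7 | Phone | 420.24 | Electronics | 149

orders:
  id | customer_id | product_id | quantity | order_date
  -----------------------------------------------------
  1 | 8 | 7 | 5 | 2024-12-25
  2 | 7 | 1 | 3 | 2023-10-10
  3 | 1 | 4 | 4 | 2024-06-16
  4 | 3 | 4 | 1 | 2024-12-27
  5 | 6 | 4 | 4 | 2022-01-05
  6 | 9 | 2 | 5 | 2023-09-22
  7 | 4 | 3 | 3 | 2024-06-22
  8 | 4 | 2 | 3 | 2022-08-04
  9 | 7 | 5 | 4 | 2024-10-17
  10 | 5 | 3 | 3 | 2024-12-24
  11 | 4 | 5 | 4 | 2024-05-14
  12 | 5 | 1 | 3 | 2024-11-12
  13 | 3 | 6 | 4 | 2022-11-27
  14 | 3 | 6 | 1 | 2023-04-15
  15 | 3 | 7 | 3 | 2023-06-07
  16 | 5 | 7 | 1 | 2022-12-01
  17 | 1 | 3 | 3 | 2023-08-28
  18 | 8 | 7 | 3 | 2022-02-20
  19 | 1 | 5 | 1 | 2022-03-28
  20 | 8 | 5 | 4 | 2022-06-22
SELECT p.name FROM customers p LEFT JOIN orders c ON c.customer_id = p.id WHERE c.id IS NULL

Execution result:
Tina Johnson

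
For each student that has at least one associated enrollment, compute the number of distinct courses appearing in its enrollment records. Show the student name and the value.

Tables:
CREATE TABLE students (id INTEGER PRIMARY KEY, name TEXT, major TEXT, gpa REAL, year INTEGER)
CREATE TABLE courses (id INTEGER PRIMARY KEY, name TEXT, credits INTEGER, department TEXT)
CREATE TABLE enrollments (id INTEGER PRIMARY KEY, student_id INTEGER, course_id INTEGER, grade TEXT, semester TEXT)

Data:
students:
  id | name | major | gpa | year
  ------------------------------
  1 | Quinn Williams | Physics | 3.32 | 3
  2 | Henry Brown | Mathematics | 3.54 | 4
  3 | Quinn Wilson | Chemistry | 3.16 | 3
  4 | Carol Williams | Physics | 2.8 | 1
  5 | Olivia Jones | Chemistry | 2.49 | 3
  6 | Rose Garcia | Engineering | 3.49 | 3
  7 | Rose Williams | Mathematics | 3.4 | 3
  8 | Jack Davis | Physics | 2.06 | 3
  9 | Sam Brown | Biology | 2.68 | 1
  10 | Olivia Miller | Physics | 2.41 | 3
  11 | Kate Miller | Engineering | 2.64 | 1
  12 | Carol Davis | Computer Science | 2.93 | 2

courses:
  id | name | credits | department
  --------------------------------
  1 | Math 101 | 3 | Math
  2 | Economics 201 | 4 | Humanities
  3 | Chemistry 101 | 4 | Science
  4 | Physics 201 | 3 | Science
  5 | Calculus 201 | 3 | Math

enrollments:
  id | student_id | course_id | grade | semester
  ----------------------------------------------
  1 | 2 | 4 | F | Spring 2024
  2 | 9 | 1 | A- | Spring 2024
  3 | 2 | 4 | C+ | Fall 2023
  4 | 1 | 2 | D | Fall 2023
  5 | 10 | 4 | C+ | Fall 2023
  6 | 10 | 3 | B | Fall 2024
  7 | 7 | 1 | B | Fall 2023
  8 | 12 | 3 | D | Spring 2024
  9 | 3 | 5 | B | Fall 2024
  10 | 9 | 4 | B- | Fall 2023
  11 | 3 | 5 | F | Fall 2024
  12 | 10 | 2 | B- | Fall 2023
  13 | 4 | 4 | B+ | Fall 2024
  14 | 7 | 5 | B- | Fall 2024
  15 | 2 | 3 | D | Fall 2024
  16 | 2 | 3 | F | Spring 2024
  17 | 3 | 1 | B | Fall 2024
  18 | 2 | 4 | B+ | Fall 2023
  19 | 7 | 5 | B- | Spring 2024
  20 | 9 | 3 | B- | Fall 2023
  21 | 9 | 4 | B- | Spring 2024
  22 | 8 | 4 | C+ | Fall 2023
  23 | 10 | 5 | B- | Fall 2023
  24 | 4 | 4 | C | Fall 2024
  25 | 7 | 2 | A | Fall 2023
SELECT p.name, COUNT(DISTINCT c.course_id) AS distinct_course_count FROM enrollments c JOIN students p ON c.student_id = p.id GROUP BY p.id, p.name

Execution result:
name | distinct_course_count
Quinn Williams | 1
Henry Brown | 2
Quinn Wilson | 2
Carol Williams | 1
Rose Williams | 3
Jack Davis | 1
Sam Brown | 3
Olivia Miller | 4
Carol Davis | 1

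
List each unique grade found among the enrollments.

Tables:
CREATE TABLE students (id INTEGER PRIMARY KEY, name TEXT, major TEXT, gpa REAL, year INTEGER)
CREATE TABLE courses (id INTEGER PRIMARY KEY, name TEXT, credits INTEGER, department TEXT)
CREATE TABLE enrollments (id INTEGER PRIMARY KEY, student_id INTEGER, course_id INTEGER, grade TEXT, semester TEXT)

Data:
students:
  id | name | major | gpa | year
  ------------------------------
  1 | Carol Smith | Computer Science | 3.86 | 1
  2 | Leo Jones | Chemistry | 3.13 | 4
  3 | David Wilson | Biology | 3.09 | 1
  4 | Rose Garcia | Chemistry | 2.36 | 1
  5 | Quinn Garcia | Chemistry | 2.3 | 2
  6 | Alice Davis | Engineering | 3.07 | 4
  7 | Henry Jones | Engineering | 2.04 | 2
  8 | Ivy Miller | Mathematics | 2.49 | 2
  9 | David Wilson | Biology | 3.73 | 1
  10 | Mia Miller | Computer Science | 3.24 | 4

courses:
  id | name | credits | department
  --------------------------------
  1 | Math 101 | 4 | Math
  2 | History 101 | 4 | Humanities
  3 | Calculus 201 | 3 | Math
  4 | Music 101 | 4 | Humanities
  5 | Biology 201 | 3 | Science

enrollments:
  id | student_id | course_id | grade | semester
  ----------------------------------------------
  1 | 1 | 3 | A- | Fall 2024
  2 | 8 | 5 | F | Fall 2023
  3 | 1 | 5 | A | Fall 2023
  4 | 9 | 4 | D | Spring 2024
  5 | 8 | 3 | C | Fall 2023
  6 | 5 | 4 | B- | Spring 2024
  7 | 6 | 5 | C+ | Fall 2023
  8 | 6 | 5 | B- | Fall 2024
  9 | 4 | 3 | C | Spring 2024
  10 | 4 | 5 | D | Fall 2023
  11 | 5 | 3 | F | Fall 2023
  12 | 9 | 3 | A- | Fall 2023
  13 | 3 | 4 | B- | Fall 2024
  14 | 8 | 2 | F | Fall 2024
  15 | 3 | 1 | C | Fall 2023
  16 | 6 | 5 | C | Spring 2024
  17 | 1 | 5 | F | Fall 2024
SELECT DISTINCT grade FROM enrollments

Execution result:
grade
A-
F
A
D
C
B-
C+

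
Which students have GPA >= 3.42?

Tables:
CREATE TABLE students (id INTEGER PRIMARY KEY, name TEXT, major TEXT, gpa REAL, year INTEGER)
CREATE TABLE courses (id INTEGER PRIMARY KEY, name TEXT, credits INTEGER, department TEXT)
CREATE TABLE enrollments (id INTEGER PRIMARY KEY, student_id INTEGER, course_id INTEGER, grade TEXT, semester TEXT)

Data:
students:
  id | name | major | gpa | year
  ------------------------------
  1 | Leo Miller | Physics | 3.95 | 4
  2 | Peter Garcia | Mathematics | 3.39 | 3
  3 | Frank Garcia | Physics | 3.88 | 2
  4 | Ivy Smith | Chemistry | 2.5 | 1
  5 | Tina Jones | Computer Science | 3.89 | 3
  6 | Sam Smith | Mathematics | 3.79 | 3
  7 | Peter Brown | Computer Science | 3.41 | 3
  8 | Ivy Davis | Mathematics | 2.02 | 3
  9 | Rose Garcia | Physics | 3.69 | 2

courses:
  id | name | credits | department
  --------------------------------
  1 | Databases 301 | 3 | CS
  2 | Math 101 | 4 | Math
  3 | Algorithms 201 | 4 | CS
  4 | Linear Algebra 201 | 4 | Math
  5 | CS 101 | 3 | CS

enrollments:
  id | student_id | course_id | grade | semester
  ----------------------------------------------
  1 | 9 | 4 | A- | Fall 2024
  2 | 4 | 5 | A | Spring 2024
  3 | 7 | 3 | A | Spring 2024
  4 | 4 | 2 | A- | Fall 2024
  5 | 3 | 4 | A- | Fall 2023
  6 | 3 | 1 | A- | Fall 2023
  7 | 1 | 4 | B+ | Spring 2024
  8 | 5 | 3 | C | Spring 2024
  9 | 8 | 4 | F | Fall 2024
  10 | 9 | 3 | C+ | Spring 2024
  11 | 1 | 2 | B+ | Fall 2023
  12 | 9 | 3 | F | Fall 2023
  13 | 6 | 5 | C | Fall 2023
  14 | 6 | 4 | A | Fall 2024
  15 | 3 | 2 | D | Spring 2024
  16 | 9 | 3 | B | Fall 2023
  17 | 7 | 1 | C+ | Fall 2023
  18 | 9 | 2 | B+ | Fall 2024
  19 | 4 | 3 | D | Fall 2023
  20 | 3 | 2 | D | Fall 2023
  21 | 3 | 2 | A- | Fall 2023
SELECT name, gpa FROM students WHERE gpa >= 3.42

Execution result:
name | gpa
Leo Miller | 3.95
Frank Garcia | 3.88
Tina Jones | 3.89
Sam Smith | 3.79
Rose Garcia | 3.69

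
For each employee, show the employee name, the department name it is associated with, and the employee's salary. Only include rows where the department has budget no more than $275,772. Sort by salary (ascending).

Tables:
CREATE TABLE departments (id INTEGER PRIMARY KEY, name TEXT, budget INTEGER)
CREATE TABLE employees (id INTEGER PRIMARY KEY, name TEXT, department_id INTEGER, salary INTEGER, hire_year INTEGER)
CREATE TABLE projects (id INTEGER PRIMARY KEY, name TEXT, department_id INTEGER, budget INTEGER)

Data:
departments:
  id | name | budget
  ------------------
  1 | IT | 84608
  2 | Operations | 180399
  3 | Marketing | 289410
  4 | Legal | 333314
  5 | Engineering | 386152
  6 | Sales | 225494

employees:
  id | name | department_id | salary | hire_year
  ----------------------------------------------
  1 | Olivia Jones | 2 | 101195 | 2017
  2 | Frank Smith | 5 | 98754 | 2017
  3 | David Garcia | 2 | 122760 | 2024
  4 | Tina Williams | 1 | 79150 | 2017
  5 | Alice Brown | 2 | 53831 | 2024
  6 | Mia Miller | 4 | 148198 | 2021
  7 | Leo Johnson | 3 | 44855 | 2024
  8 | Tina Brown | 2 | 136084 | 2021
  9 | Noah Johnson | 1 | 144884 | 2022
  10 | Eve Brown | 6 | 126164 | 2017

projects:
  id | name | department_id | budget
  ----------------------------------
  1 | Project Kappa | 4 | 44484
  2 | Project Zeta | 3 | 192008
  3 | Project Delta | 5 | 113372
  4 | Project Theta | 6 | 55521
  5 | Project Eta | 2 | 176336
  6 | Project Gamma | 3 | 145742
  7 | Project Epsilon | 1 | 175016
SELECT c.name, p.name AS department, c.salary FROM employees c JOIN departments p ON c.department_id = p.id WHERE p.budget <= 275772 ORDER BY c.salary ASC

Execution result:
name | department | salary
Alice Brown | Operations | 53831
Tina Williams | IT | 79150
Olivia Jones | Operations | 101195
David Garcia | Operations | 122760
Eve Brown | Sales | 126164
Tina Brown | Operations | 136084
Noah Johnson | IT | 144884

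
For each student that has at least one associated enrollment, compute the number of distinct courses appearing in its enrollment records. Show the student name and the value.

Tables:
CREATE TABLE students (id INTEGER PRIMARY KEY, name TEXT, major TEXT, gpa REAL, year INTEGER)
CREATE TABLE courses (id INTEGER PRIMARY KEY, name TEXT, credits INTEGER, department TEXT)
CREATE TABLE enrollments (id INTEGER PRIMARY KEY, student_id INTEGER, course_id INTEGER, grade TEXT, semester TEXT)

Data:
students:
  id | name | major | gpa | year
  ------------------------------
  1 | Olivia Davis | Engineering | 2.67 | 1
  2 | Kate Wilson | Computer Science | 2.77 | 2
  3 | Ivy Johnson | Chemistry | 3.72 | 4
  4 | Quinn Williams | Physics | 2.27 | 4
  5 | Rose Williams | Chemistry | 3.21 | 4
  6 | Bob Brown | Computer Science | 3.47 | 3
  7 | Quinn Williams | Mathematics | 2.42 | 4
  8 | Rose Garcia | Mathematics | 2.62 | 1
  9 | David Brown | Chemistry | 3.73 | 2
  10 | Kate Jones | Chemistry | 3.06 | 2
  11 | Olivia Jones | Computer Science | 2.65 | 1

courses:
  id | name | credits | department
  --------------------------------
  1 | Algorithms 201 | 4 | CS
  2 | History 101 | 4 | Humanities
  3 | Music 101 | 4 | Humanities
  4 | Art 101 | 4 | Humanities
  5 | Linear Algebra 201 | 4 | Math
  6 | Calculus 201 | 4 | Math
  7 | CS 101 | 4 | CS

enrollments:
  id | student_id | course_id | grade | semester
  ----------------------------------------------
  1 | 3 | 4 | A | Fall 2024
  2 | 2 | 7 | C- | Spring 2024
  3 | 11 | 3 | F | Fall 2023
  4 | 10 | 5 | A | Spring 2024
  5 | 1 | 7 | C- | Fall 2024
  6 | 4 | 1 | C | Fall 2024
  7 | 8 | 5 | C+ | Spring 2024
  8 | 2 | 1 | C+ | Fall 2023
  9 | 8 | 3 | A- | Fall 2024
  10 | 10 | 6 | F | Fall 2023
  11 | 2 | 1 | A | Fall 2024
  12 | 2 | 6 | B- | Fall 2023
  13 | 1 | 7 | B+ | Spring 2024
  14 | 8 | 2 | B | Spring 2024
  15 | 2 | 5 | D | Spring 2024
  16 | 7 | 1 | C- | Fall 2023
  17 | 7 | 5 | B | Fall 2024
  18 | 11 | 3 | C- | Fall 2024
SELECT p.name, COUNT(DISTINCT c.course_id) AS distinct_course_count FROM enrollments c JOIN students p ON c.student_id = p.id GROUP BY p.id, p.name

Execution result:
name | distinct_course_count
Olivia Davis | 1
Kate Wilson | 4
Ivy Johnson | 1
Quinn Williams | 1
Quinn Williams | 2
Rose Garcia | 3
Kate Jones | 2
Olivia Jones | 1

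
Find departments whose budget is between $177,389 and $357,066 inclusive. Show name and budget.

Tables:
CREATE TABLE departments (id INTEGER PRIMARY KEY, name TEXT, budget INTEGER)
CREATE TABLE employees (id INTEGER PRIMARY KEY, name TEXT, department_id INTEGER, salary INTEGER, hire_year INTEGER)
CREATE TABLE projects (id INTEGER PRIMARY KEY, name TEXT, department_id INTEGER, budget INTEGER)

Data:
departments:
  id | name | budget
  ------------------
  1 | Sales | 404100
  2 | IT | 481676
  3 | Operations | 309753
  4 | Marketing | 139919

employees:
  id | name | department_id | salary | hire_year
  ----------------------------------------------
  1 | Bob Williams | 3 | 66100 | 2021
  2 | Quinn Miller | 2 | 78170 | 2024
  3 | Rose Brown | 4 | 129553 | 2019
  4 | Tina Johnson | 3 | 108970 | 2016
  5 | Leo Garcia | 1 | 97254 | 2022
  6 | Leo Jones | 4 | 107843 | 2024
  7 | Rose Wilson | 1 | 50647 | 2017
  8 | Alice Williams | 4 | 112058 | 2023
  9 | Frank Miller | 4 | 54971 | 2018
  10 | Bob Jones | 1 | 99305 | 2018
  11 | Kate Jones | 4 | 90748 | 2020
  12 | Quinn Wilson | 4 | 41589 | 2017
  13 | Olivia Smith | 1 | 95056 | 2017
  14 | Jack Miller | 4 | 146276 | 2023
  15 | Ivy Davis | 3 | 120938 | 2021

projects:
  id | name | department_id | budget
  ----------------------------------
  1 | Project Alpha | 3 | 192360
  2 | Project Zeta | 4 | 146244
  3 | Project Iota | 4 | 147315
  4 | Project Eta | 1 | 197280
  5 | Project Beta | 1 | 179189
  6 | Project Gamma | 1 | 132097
SELECT name, budget FROM departments WHERE budget BETWEEN 177389 AND 357066

Execution result:
name | budget
Operations | 309753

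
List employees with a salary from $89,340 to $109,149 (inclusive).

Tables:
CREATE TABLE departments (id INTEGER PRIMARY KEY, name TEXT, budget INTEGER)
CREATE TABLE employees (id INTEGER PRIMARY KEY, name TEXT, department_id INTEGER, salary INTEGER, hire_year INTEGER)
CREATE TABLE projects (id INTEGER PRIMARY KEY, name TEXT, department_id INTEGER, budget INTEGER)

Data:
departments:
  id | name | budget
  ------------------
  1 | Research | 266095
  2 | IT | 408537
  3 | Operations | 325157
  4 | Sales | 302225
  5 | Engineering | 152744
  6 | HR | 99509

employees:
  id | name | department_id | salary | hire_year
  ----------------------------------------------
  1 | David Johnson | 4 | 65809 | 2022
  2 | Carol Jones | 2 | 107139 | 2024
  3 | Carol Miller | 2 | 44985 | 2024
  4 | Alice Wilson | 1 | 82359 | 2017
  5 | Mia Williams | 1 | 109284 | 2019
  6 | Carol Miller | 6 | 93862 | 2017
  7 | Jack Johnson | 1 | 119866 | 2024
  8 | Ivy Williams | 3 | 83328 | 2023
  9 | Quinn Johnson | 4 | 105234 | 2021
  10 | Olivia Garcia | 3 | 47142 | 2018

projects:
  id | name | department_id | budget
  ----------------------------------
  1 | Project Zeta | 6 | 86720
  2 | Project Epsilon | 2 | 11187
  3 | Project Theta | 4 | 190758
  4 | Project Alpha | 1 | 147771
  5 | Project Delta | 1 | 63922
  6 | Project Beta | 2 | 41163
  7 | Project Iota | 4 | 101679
SELECT name, salary FROM employees WHERE salary BETWEEN 89340 AND 109149

Execution result:
name | salary
Carol Jones | 107139
Carol Miller | 93862
Quinn Johnson | 105234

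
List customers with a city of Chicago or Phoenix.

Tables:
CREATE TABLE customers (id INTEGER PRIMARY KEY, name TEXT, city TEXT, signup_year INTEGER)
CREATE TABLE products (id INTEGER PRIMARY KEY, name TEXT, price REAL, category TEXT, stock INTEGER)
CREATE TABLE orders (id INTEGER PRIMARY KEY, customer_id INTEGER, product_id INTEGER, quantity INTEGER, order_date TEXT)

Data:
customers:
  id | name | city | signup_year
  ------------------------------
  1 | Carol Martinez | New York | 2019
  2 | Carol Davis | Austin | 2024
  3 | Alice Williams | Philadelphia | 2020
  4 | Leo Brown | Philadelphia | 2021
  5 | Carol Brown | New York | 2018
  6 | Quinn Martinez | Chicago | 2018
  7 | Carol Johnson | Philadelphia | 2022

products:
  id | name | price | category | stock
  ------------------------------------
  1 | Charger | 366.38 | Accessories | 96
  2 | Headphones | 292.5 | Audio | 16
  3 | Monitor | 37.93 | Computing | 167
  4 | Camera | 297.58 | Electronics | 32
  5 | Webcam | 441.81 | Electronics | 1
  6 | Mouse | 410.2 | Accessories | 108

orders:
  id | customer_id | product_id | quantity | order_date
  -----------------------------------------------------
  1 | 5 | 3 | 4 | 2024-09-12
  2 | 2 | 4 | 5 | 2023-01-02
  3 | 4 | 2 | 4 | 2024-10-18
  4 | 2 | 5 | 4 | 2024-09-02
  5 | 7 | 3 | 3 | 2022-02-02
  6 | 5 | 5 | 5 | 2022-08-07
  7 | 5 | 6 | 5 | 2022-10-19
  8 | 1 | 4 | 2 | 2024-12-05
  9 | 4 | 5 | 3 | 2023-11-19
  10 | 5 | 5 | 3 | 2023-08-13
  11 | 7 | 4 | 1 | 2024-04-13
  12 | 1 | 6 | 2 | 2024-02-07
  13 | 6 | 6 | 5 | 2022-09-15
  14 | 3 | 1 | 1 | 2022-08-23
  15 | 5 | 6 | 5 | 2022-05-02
SELECT name, city FROM customers WHERE city IN ('Chicago', 'Phoenix')

Execution result:
name | city
Quinn Martinez | Chicago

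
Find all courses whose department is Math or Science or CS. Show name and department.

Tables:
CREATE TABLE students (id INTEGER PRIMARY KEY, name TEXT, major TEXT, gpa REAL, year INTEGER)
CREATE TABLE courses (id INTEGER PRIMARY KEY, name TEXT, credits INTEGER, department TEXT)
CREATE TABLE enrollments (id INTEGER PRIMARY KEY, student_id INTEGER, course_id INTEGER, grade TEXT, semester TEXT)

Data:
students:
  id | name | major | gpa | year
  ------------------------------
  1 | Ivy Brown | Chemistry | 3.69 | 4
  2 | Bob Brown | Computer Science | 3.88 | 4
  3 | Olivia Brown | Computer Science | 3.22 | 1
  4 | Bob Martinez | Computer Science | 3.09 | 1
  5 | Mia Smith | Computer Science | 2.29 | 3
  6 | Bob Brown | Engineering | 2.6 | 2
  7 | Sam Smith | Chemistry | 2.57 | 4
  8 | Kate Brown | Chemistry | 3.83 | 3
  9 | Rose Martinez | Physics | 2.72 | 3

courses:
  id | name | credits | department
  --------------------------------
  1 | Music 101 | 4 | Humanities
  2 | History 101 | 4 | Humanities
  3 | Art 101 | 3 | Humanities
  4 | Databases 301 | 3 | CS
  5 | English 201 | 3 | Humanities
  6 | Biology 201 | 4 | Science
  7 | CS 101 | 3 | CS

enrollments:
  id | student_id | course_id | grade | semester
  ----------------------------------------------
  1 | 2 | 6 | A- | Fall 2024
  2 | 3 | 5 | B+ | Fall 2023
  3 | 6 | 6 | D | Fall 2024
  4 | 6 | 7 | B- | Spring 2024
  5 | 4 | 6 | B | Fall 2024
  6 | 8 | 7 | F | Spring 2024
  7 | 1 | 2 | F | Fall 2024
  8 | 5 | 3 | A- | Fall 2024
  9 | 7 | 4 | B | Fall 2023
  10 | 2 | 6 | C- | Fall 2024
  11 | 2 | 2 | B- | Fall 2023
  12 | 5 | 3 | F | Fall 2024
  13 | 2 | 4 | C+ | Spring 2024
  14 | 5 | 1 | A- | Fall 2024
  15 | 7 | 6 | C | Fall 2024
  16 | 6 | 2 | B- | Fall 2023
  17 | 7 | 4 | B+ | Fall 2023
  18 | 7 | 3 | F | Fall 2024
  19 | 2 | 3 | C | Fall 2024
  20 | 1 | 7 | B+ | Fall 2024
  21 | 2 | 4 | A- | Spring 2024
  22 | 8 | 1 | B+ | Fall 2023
SELECT name, department FROM courses WHERE department IN ('Math', 'Science', 'CS')

Execution result:
name | department
Databases 301 | CS
Biology 201 | Science
CS 101 | CS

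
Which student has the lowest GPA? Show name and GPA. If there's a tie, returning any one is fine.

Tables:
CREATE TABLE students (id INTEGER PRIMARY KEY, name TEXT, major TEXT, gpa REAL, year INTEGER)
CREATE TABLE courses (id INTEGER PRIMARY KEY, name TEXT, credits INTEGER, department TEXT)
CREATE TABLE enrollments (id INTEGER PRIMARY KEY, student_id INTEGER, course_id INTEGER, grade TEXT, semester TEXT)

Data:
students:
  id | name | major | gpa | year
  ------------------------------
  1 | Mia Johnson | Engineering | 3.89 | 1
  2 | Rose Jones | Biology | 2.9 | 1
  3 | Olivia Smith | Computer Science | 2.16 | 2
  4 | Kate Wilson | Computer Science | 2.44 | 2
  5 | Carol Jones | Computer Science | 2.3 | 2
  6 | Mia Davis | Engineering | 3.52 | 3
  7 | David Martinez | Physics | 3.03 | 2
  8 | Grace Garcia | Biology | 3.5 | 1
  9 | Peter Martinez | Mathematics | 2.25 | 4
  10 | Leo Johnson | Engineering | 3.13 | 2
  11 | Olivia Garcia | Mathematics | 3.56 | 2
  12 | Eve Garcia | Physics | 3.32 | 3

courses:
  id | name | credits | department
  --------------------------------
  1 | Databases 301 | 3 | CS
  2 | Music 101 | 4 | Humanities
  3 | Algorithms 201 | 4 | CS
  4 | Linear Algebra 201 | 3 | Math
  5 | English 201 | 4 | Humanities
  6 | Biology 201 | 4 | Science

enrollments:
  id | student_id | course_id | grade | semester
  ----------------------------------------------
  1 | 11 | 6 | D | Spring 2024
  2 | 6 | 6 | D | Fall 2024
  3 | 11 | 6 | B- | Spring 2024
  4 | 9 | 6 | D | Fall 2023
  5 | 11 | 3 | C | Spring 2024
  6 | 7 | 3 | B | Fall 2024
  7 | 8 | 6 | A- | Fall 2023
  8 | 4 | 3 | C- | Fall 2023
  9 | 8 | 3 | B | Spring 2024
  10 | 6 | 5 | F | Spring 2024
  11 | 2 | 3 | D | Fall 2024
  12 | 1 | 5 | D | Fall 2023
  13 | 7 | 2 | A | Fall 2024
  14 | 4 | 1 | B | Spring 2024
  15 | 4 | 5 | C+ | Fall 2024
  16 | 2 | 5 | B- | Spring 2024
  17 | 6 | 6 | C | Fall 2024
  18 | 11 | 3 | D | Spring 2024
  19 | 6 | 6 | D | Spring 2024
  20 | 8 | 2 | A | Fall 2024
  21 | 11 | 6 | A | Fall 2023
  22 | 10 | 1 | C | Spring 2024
SELECT name, gpa FROM students ORDER BY gpa ASC LIMIT 1

Execution result:
name | gpa
Olivia Smith | 2.16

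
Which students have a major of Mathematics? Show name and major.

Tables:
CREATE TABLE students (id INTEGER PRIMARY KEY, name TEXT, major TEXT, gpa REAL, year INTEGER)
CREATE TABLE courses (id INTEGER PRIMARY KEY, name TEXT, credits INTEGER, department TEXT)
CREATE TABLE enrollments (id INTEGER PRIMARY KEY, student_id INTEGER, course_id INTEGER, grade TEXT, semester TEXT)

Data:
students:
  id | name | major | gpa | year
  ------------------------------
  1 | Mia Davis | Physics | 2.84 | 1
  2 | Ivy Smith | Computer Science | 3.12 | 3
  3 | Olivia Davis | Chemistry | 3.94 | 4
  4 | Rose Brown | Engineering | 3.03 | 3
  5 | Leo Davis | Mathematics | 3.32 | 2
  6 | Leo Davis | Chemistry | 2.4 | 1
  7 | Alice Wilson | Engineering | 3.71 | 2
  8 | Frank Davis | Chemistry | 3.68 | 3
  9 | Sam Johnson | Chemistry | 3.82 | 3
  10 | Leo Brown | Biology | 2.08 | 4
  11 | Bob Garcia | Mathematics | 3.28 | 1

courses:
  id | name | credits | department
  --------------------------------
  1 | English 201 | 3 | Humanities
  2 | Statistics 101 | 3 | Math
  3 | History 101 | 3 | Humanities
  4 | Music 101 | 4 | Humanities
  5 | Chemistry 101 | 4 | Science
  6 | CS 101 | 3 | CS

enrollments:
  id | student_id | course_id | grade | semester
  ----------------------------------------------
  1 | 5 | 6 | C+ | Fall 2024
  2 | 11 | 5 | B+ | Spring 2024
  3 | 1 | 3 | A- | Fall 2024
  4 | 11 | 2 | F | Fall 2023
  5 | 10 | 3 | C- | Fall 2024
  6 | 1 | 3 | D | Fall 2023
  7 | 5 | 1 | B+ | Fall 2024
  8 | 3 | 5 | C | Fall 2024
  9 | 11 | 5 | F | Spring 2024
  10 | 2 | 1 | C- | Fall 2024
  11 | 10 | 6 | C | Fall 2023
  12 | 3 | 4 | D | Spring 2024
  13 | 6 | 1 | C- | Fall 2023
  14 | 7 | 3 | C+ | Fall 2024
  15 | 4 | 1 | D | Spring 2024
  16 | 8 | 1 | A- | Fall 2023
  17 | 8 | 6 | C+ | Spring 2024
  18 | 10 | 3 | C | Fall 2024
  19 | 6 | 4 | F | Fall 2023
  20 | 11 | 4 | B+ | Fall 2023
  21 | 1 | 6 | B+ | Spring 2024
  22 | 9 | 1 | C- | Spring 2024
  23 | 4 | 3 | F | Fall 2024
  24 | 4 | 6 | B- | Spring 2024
SELECT name, major FROM students WHERE major = 'Mathematics'

Execution result:
name | major
Leo Davis | Mathematics
Bob Garcia | Mathematics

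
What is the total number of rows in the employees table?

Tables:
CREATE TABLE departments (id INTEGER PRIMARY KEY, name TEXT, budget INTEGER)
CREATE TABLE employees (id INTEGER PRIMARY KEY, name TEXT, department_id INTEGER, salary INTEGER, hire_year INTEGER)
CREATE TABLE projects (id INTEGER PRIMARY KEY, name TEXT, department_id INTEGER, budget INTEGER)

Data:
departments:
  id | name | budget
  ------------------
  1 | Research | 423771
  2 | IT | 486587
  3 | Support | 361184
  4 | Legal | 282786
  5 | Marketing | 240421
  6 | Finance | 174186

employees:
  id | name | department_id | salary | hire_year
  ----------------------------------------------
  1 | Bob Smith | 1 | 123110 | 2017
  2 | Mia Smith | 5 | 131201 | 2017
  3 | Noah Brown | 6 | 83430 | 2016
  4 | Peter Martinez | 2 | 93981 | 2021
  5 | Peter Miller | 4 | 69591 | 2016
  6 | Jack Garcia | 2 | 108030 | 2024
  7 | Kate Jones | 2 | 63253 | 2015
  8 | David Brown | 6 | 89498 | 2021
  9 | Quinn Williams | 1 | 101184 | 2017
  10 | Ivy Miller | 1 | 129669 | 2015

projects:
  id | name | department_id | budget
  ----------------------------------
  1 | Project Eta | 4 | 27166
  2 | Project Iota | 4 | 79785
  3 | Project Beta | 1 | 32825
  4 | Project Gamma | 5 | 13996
SELECT COUNT(*) FROM employees

Execution result:
10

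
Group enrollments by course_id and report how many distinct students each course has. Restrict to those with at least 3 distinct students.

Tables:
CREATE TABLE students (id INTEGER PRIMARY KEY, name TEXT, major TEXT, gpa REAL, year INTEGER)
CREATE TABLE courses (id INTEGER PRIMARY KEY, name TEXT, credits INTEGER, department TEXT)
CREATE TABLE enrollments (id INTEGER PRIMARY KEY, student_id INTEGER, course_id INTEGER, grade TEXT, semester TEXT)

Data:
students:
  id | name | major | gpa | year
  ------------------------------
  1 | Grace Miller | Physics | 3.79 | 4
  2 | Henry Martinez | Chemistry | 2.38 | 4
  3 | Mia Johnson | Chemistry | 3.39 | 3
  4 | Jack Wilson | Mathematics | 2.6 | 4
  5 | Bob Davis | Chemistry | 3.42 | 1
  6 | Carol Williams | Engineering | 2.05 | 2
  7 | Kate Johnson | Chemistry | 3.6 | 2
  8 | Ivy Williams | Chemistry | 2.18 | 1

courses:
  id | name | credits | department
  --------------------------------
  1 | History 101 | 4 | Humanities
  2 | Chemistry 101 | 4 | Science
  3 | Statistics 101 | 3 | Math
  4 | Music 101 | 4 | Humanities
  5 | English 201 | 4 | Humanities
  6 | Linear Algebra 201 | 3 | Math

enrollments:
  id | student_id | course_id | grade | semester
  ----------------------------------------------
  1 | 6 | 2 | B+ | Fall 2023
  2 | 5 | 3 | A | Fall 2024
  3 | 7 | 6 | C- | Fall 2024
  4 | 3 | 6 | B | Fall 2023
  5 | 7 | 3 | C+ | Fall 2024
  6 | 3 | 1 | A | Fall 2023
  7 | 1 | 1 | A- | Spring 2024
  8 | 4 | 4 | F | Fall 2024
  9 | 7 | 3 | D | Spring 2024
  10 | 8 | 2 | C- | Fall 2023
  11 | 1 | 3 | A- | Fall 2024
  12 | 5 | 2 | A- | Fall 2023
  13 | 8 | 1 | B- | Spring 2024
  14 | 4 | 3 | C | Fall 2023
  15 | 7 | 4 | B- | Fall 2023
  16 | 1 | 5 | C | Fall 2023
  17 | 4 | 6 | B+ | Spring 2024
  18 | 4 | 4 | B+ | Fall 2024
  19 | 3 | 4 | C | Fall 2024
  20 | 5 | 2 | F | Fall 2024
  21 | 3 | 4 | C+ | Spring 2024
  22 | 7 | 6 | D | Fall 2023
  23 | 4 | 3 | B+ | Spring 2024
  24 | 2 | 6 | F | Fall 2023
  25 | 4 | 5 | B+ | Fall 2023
SELECT course_id, COUNT(DISTINCT student_id) AS distinct_student_count FROM enrollments GROUP BY course_id HAVING COUNT(DISTINCT student_id) >= 3

Execution result:
course_id | distinct_student_count
1 | 3
2 | 3
3 | 4
4 | 3
6 | 4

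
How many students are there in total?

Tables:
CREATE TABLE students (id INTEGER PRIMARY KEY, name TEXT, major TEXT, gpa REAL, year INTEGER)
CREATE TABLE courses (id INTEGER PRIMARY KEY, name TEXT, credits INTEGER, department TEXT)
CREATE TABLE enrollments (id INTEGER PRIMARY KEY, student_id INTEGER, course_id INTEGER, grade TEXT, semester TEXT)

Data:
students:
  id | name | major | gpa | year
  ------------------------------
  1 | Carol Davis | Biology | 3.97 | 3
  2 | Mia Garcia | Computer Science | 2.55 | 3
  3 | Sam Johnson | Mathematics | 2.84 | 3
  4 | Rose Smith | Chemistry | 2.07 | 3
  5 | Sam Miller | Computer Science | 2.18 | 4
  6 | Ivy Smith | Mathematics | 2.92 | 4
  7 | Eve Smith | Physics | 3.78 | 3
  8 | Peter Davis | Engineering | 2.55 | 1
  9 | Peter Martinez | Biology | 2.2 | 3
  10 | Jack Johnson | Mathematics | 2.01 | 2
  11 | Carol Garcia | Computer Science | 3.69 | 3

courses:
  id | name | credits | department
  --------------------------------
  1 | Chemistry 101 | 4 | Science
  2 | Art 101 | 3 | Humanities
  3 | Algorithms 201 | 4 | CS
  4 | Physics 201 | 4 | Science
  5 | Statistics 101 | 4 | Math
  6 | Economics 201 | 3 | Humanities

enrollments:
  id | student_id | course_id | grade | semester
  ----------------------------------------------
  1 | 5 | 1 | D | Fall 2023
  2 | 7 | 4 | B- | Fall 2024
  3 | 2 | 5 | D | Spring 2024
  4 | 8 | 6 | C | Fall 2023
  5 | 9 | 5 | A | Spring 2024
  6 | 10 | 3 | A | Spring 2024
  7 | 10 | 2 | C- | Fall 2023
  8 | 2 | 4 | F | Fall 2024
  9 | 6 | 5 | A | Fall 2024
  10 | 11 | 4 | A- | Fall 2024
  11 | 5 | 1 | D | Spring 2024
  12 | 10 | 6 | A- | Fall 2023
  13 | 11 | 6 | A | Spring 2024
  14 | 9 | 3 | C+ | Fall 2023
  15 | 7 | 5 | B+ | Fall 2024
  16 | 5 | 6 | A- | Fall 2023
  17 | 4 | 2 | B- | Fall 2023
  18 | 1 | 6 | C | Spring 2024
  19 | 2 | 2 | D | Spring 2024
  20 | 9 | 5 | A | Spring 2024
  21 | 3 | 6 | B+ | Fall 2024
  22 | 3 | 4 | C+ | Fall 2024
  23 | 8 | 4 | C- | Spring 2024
SELECT COUNT(*) FROM students

Execution result:
11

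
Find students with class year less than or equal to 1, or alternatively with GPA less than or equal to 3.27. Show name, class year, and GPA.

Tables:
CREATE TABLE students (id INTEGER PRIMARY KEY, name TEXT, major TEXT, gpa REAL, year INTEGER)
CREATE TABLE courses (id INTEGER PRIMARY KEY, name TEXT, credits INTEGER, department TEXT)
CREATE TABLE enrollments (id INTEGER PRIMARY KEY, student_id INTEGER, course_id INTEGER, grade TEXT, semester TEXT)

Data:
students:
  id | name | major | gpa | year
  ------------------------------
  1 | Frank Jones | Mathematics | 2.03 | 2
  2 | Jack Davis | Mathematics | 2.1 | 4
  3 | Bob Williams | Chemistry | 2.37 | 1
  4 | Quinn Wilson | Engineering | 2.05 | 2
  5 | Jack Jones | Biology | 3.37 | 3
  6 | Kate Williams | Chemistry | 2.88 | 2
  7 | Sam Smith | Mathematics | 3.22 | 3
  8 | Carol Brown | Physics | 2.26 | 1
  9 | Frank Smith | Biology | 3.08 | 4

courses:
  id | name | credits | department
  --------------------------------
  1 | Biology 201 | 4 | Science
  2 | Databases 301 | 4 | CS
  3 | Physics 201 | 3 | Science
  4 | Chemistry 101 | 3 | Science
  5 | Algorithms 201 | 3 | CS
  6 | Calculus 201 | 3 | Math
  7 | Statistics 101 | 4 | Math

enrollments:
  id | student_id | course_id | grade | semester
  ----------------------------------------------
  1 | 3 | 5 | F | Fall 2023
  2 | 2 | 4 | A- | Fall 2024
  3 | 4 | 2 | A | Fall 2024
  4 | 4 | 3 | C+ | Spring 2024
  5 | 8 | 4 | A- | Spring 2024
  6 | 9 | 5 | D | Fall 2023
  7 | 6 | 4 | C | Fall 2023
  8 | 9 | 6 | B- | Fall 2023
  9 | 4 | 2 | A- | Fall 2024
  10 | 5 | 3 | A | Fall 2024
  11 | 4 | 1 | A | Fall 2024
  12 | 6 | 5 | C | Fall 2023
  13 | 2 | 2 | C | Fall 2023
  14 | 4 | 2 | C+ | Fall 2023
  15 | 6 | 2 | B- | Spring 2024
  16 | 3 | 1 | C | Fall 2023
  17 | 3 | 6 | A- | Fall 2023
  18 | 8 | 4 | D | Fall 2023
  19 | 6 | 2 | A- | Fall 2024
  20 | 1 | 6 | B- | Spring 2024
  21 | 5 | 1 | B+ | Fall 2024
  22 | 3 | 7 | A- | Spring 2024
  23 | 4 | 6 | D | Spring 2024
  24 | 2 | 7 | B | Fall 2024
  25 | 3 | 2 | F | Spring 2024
SELECT name, year, gpa FROM students WHERE year <= 1 OR gpa <= 3.27

Execution result:
name | year | gpa
Frank Jones | 2 | 2.03
Jack Davis | 4 | 2.10
Bob Williams | 1 | 2.37
Quinn Wilson | 2 | 2.05
Kate Williams | 2 | 2.88
Sam Smith | 3 | 3.22
Carol Brown | 1 | 2.26
Frank Smith | 4 | 3.08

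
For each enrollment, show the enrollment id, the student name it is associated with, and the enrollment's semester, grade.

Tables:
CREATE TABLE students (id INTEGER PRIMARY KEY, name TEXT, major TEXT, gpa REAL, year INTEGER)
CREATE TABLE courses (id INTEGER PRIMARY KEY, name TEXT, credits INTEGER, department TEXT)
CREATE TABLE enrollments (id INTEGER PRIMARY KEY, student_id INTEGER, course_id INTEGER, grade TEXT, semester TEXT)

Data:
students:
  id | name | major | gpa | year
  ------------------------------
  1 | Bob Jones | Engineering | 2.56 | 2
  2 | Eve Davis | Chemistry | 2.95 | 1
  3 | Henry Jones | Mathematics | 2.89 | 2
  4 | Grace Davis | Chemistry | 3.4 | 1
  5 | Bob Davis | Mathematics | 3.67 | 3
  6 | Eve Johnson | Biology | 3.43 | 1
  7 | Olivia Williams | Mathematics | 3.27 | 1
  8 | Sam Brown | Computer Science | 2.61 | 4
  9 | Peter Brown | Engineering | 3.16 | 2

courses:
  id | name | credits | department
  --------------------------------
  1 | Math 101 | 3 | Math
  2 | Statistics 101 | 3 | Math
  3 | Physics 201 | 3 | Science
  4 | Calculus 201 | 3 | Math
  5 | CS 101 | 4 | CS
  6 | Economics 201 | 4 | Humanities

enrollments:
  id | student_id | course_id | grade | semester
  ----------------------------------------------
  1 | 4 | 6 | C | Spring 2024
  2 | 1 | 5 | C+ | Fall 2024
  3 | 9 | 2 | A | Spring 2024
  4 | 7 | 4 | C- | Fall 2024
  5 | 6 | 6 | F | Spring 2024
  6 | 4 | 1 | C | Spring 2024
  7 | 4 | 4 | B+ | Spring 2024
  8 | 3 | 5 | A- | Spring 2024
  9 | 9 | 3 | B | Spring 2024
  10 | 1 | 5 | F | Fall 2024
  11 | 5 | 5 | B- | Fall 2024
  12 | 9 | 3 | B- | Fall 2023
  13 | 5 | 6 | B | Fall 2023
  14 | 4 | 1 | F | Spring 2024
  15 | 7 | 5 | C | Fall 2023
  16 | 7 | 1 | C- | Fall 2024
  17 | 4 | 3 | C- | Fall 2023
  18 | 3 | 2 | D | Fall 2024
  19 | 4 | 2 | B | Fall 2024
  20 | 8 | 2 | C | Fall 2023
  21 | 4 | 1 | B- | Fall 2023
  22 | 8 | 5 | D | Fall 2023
SELECT c.id, p.name AS student, c.semester, c.grade FROM enrollments c JOIN students p ON c.student_id = p.id

Execution result:
id | student | semester | grade
1 | Grace Davis | Spring 2024 | C
2 | Bob Jones | Fall 2024 | C+
3 | Peter Brown | Spring 2024 | A
4 | Olivia Williams | Fall 2024 | C-
5 | Eve Johnson | Spring 2024 | F
6 | Grace Davis | Spring 2024 | C
7 | Grace Davis | Spring 2024 | B+
8 | Henry Jones | Spring 2024 | A-
9 | Peter Brown | Spring 2024 | B
10 | Bob Jones | Fall 2024 | F
11 | Bob Davis | Fall 2024 | B-
12 | Peter Brown | Fall 2023 | B-
13 | Bob Davis | Fall 2023 | B
14 | Grace Davis | Spring 2024 | F
15 | Olivia Williams | Fall 2023 | C
16 | Olivia Williams | Fall 2024 | C-
17 | Grace Davis | Fall 2023 | C-
18 | Henry Jones | Fall 2024 | D
19 | Grace Davis | Fall 2024 | B
20 | Sam Brown | Fall 2023 | C
21 | Grace Davis | Fall 2023 | B-
22 | Sam Brown | Fall 2023 | D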